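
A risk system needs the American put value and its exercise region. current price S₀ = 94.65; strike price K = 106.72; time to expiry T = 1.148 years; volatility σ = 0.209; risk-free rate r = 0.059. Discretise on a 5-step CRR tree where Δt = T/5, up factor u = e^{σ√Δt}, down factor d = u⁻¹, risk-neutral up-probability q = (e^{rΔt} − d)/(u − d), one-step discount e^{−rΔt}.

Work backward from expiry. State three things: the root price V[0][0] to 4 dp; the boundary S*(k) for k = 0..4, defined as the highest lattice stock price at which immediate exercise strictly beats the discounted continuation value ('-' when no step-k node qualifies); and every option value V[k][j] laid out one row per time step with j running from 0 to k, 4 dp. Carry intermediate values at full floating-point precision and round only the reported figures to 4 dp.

Δt=0.22960  u=1.10533  d=0.90471  q=0.54296  discount=0.98654
step 5 (expiry): payoffs max(K−S,0) = 49.3537 36.6322 21.0896 2.1003 0.0000 0.0000
step 4: (k=4,j=0): S=63.4088, (K−S)⁺=43.3112, hold=41.8752 ⇒ V=43.3112 exercise | (k=4,j=1): S=77.4703, (K−S)⁺=29.2497, hold=27.8138 ⇒ V=29.2497 exercise | (k=4,j=2): S=94.6500, (K−S)⁺=12.0700, hold=10.6341 ⇒ V=12.0700 exercise | (k=4,j=3): S=115.6395, (K−S)⁺=0.0000, hold=0.9470 ⇒ V=0.9470 continue | (k=4,j=4): S=141.2835, (K−S)⁺=0.0000, hold=0.0000 ⇒ V=0.0000 continue  boundary S*=94.6500
step 3: (k=3,j=0): S=70.0878, (K−S)⁺=36.6322, hold=35.1963 ⇒ V=36.6322 exercise | (k=3,j=1): S=85.6304, (K−S)⁺=21.0896, hold=19.6537 ⇒ V=21.0896 exercise | (k=3,j=2): S=104.6197, (K−S)⁺=2.1003, hold=5.9495 ⇒ V=5.9495 continue | (k=3,j=3): S=127.8200, (K−S)⁺=0.0000, hold=0.4270 ⇒ V=0.4270 continue  boundary S*=85.6304
step 2: (k=2,j=0): S=77.4703, (K−S)⁺=29.2497, hold=27.8138 ⇒ V=29.2497 exercise | (k=2,j=1): S=94.6500, (K−S)⁺=12.0700, hold=12.6959 ⇒ V=12.6959 continue | (k=2,j=2): S=115.6395, (K−S)⁺=0.0000, hold=2.9113 ⇒ V=2.9113 continue  boundary S*=77.4703
step 1: (k=1,j=0): S=85.6304, (K−S)⁺=21.0896, hold=19.9890 ⇒ V=21.0896 exercise | (k=1,j=1): S=104.6197, (K−S)⁺=2.1003, hold=7.2838 ⇒ V=7.2838 continue  boundary S*=85.6304
step 0: (k=0,j=0): S=94.6500, (K−S)⁺=12.0700, hold=13.4107 ⇒ V=13.4107 continue  boundary S*=-

price = 13.4107
boundary = - 85.6304 77.4703 85.6304 94.6500
tree:
13.4107
21.0896 7.2838
29.2497 12.6959 2.9113
36.6322 21.0896 5.9495 0.4270
43.3112 29.2497 12.0700 0.9470 0.0000
49.3537 36.6322 21.0896 2.1003 0.0000 0.0000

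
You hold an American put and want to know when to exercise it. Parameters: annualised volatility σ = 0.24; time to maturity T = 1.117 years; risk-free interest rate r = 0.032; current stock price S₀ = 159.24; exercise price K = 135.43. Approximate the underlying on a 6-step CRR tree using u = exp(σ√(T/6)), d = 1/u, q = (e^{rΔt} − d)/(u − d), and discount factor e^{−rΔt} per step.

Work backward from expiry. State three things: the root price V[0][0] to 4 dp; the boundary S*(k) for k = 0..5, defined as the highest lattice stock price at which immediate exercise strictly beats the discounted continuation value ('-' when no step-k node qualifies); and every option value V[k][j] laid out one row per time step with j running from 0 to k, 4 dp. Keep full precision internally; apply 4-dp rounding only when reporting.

price = 4.9212
boundary = - - - - 105.2355 116.7172
tree:
4.9212
8.1100 1.8281
13.0346 3.3392 0.3564
20.2805 6.0282 0.7212 0.0000
30.1945 10.7231 1.4596 0.0000 0.0000
40.5467 18.7128 2.9540 0.0000 0.0000 0.0000
49.8805 30.1945 5.9784 0.0000 0.0000 0.0000 0.0000

params: Δt=0.18617 u=1.10910 d=0.90163 q=0.50293 e^(-rΔt)=0.99406
t_6 payoffs: 49.8805 30.1945 5.9784 0.0000 0.0000 0.0000 0.0000
t_5: node(5,0) S=94.8833 payoff=40.5467 vs cont=39.7423 → 40.5467 [stop]  node(5,1) S=116.7172 payoff=18.7128 vs cont=17.9084 → 18.7128 [stop]  node(5,2) S=143.5753 payoff=0.0000 vs cont=2.9540 → 2.9540 [wait]  node(5,3) S=176.6138 payoff=0.0000 vs cont=0.0000 → 0.0000 [wait]  node(5,4) S=217.2549 payoff=0.0000 vs cont=0.0000 → 0.0000 [wait]  node(5,5) S=267.2480 payoff=0.0000 vs cont=0.0000 → 0.0000 [wait]  ⇒ S*(5)=116.7172
t_4: node(4,0) S=105.2355 payoff=30.1945 vs cont=29.3901 → 30.1945 [stop]  node(4,1) S=129.4516 payoff=5.9784 vs cont=10.7231 → 10.7231 [wait]  node(4,2) S=159.2400 payoff=0.0000 vs cont=1.4596 → 1.4596 [wait]  node(4,3) S=195.8831 payoff=0.0000 vs cont=0.0000 → 0.0000 [wait]  node(4,4) S=240.9583 payoff=0.0000 vs cont=0.0000 → 0.0000 [wait]  ⇒ S*(4)=105.2355
t_3: node(3,0) S=116.7172 payoff=18.7128 vs cont=20.2805 → 20.2805 [wait]  node(3,1) S=143.5753 payoff=0.0000 vs cont=6.0282 → 6.0282 [wait]  node(3,2) S=176.6138 payoff=0.0000 vs cont=0.7212 → 0.7212 [wait]  node(3,3) S=217.2549 payoff=0.0000 vs cont=0.0000 → 0.0000 [wait]  ⇒ S*(3)=-
t_2: node(2,0) S=129.4516 payoff=5.9784 vs cont=13.0346 → 13.0346 [wait]  node(2,1) S=159.2400 payoff=0.0000 vs cont=3.3392 → 3.3392 [wait]  node(2,2) S=195.8831 payoff=0.0000 vs cont=0.3564 → 0.3564 [wait]  ⇒ S*(2)=-
t_1: node(1,0) S=143.5753 payoff=0.0000 vs cont=8.1100 → 8.1100 [wait]  node(1,1) S=176.6138 payoff=0.0000 vs cont=1.8281 → 1.8281 [wait]  ⇒ S*(1)=-
t_0: node(0,0) S=159.2400 payoff=0.0000 vs cont=4.9212 → 4.9212 [wait]  ⇒ S*(0)=-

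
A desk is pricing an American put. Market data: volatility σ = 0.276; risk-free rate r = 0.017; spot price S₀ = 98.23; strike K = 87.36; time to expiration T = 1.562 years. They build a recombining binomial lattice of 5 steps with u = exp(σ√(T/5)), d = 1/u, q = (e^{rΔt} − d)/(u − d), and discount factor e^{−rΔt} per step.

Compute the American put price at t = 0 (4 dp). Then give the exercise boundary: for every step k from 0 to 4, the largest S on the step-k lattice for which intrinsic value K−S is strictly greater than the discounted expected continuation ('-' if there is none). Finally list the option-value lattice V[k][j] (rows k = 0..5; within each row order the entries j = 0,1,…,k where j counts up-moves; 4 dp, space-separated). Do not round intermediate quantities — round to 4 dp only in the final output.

price = 7.1889
boundary = - - - 61.8381 72.1526
tree:
7.1889
11.3366 2.7521
17.3619 4.9013 0.4423
25.5219 8.6689 0.8530 0.0000
34.3619 15.2074 1.6450 0.0000 0.0000
41.9382 25.5219 3.1724 0.0000 0.0000 0.0000

Δt=0.31240  u=1.16680  d=0.85705  q=0.47870  discount=0.99470
step 5 (expiry): payoffs max(K−S,0) = 41.9382 25.5219 3.1724 0.0000 0.0000 0.0000
step 4: (k=4,j=0): S=52.9981, (K−S)⁺=34.3619, hold=33.8992 ⇒ V=34.3619 exercise | (k=4,j=1): S=72.1526, (K−S)⁺=15.2074, hold=14.7447 ⇒ V=15.2074 exercise | (k=4,j=2): S=98.2300, (K−S)⁺=0.0000, hold=1.6450 ⇒ V=1.6450 continue | (k=4,j=3): S=133.7323, (K−S)⁺=0.0000, hold=0.0000 ⇒ V=0.0000 continue | (k=4,j=4): S=182.0657, (K−S)⁺=0.0000, hold=0.0000 ⇒ V=0.0000 continue  boundary S*=72.1526
step 3: (k=3,j=0): S=61.8381, (K−S)⁺=25.5219, hold=25.0592 ⇒ V=25.5219 exercise | (k=3,j=1): S=84.1876, (K−S)⁺=3.1724, hold=8.6689 ⇒ V=8.6689 continue | (k=3,j=2): S=114.6147, (K−S)⁺=0.0000, hold=0.8530 ⇒ V=0.8530 continue | (k=3,j=3): S=156.0386, (K−S)⁺=0.0000, hold=0.0000 ⇒ V=0.0000 continue  boundary S*=61.8381
step 2: (k=2,j=0): S=72.1526, (K−S)⁺=15.2074, hold=17.3619 ⇒ V=17.3619 continue | (k=2,j=1): S=98.2300, (K−S)⁺=0.0000, hold=4.9013 ⇒ V=4.9013 continue | (k=2,j=2): S=133.7323, (K−S)⁺=0.0000, hold=0.4423 ⇒ V=0.4423 continue  boundary S*=-
step 1: (k=1,j=0): S=84.1876, (K−S)⁺=3.1724, hold=11.3366 ⇒ V=11.3366 continue | (k=1,j=1): S=114.6147, (K−S)⁺=0.0000, hold=2.7521 ⇒ V=2.7521 continue  boundary S*=-
step 0: (k=0,j=0): S=98.2300, (K−S)⁺=0.0000, hold=7.1889 ⇒ V=7.1889 continue  boundary S*=-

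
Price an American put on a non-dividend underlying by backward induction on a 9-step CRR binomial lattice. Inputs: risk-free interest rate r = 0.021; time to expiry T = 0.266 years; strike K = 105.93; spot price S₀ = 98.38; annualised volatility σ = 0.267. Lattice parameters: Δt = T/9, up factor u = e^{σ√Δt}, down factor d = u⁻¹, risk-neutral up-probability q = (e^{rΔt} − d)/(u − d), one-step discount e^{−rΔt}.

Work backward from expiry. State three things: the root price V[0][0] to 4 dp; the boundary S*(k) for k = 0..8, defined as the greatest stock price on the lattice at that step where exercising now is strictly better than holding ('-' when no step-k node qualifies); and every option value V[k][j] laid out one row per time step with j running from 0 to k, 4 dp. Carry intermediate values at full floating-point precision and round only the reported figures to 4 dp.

params: Δt=0.02956 u=1.04697 d=0.95514 q=0.49529 e^(-rΔt)=0.99938
t_9 payoffs: 40.8433 34.5852 27.7254 20.2061 11.9638 2.9289 0.0000 0.0000 0.0000 0.0000
t_8: node(8,0) S=68.1439 payoff=37.7861 vs cont=37.7203 → 37.7861 [stop]  node(8,1) S=74.6960 payoff=31.2340 vs cont=31.1683 → 31.2340 [stop]  node(8,2) S=81.8780 payoff=24.0520 vs cont=23.9863 → 24.0520 [stop]  node(8,3) S=89.7505 payoff=16.1795 vs cont=16.1138 → 16.1795 [stop]  node(8,4) S=98.3800 payoff=7.5500 vs cont=7.4843 → 7.5500 [stop]  node(8,5) S=107.8392 payoff=0.0000 vs cont=1.4773 → 1.4773 [wait]  node(8,6) S=118.2079 payoff=0.0000 vs cont=0.0000 → 0.0000 [wait]  node(8,7) S=129.5736 payoff=0.0000 vs cont=0.0000 → 0.0000 [wait]  node(8,8) S=142.0321 payoff=0.0000 vs cont=0.0000 → 0.0000 [wait]  ⇒ S*(8)=98.3800
t_7: node(7,0) S=71.3448 payoff=34.5852 vs cont=34.5195 → 34.5852 [stop]  node(7,1) S=78.2046 payoff=27.7254 vs cont=27.6597 → 27.7254 [stop]  node(7,2) S=85.7239 payoff=20.2061 vs cont=20.1404 → 20.2061 [stop]  node(7,3) S=93.9662 payoff=11.9638 vs cont=11.8980 → 11.9638 [stop]  node(7,4) S=103.0011 payoff=2.9289 vs cont=4.5395 → 4.5395 [wait]  node(7,5) S=112.9046 payoff=0.0000 vs cont=0.7452 → 0.7452 [wait]  node(7,6) S=123.7604 payoff=0.0000 vs cont=0.0000 → 0.0000 [wait]  node(7,7) S=135.6599 payoff=0.0000 vs cont=0.0000 → 0.0000 [wait]  ⇒ S*(7)=93.9662
t_6: node(6,0) S=74.6960 payoff=31.2340 vs cont=31.1683 → 31.2340 [stop]  node(6,1) S=81.8780 payoff=24.0520 vs cont=23.9863 → 24.0520 [stop]  node(6,2) S=89.7505 payoff=16.1795 vs cont=16.1138 → 16.1795 [stop]  node(6,3) S=98.3800 payoff=7.5500 vs cont=8.2815 → 8.2815 [wait]  node(6,4) S=107.8392 payoff=0.0000 vs cont=2.6586 → 2.6586 [wait]  node(6,5) S=118.2079 payoff=0.0000 vs cont=0.3759 → 0.3759 [wait]  node(6,6) S=129.5736 payoff=0.0000 vs cont=0.0000 → 0.0000 [wait]  ⇒ S*(6)=89.7505
t_5: node(5,0) S=78.2046 payoff=27.7254 vs cont=27.6597 → 27.7254 [stop]  node(5,1) S=85.7239 payoff=20.2061 vs cont=20.1404 → 20.2061 [stop]  node(5,2) S=93.9662 payoff=11.9638 vs cont=12.2601 → 12.2601 [wait]  node(5,3) S=103.0011 payoff=2.9289 vs cont=5.4931 → 5.4931 [wait]  node(5,4) S=112.9046 payoff=0.0000 vs cont=1.5270 → 1.5270 [wait]  node(5,5) S=123.7604 payoff=0.0000 vs cont=0.1896 → 0.1896 [wait]  ⇒ S*(5)=85.7239
t_4: node(4,0) S=81.8780 payoff=24.0520 vs cont=23.9863 → 24.0520 [stop]  node(4,1) S=89.7505 payoff=16.1795 vs cont=16.2604 → 16.2604 [wait]  node(4,2) S=98.3800 payoff=7.5500 vs cont=8.9030 → 8.9030 [wait]  node(4,3) S=107.8392 payoff=0.0000 vs cont=3.5266 → 3.5266 [wait]  node(4,4) S=118.2079 payoff=0.0000 vs cont=0.8641 → 0.8641 [wait]  ⇒ S*(4)=81.8780
t_3: node(3,0) S=85.7239 payoff=20.2061 vs cont=20.1804 → 20.2061 [stop]  node(3,1) S=93.9662 payoff=11.9638 vs cont=12.6085 → 12.6085 [wait]  node(3,2) S=103.0011 payoff=2.9289 vs cont=6.2362 → 6.2362 [wait]  node(3,3) S=112.9046 payoff=0.0000 vs cont=2.2065 → 2.2065 [wait]  ⇒ S*(3)=85.7239
t_2: node(2,0) S=89.7505 payoff=16.1795 vs cont=16.4329 → 16.4329 [wait]  node(2,1) S=98.3800 payoff=7.5500 vs cont=9.4466 → 9.4466 [wait]  node(2,2) S=107.8392 payoff=0.0000 vs cont=4.2377 → 4.2377 [wait]  ⇒ S*(2)=-
t_1: node(1,0) S=93.9662 payoff=11.9638 vs cont=12.9646 → 12.9646 [wait]  node(1,1) S=103.0011 payoff=2.9289 vs cont=6.8624 → 6.8624 [wait]  ⇒ S*(1)=-
t_0: node(0,0) S=98.3800 payoff=7.5500 vs cont=9.9361 → 9.9361 [wait]  ⇒ S*(0)=-

price = 9.9361
boundary = - - - 85.7239 81.8780 85.7239 89.7505 93.9662 98.3800
tree:
9.9361
12.9646 6.8624
16.4329 9.4466 4.2377
20.2061 12.6085 6.2362 2.2065
24.0520 16.2604 8.9030 3.5266 0.8641
27.7254 20.2061 12.2601 5.4931 1.5270 0.1896
31.2340 24.0520 16.1795 8.2815 2.6586 0.3759 0.0000
34.5852 27.7254 20.2061 11.9638 4.5395 0.7452 0.0000 0.0000
37.7861 31.2340 24.0520 16.1795 7.5500 1.4773 0.0000 0.0000 0.0000
40.8433 34.5852 27.7254 20.2061 11.9638 2.9289 0.0000 0.0000 0.0000 0.0000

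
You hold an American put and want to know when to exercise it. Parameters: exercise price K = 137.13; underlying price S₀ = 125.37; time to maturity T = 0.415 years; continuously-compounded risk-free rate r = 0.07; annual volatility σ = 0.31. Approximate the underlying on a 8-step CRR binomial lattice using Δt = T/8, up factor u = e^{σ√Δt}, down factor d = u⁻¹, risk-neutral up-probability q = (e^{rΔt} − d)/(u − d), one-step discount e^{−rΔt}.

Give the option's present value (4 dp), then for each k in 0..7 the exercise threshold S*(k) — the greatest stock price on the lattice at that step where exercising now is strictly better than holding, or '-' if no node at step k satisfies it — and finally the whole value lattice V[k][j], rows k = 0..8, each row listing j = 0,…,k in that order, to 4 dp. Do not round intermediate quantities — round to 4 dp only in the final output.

price = 15.6284
boundary = - - 108.8595 101.4384 108.8595 101.4384 108.8595 116.8234
tree:
15.6284
21.3697 10.1819
28.2705 14.8418 5.7435
35.6916 20.8940 9.0887 2.5460
42.6067 28.2705 13.9022 4.4937 0.6786
49.0505 35.6916 20.3718 7.7383 1.3846 0.0000
55.0549 42.6067 28.2705 12.8706 2.8250 0.0000 0.0000
60.6501 49.0505 35.6916 20.3066 5.7638 0.0000 0.0000 0.0000
65.8638 55.0549 42.6067 28.2705 11.7600 0.0000 0.0000 0.0000 0.0000

params: Δt=0.05187 u=1.07316 d=0.93183 q=0.50810 e^(-rΔt)=0.99638
t_8 payoffs: 65.8638 55.0549 42.6067 28.2705 11.7600 0.0000 0.0000 0.0000 0.0000
t_7: node(7,0) S=76.4799 payoff=60.6501 vs cont=60.1530 → 60.6501 [stop]  node(7,1) S=88.0795 payoff=49.0505 vs cont=48.5534 → 49.0505 [stop]  node(7,2) S=101.4384 payoff=35.6916 vs cont=35.1945 → 35.6916 [stop]  node(7,3) S=116.8234 payoff=20.3066 vs cont=19.8095 → 20.3066 [stop]  node(7,4) S=134.5418 payoff=2.5882 vs cont=5.7638 → 5.7638 [wait]  node(7,5) S=154.9476 payoff=0.0000 vs cont=0.0000 → 0.0000 [wait]  node(7,6) S=178.4483 payoff=0.0000 vs cont=0.0000 → 0.0000 [wait]  node(7,7) S=205.5132 payoff=0.0000 vs cont=0.0000 → 0.0000 [wait]  ⇒ S*(7)=116.8234
t_6: node(6,0) S=82.0751 payoff=55.0549 vs cont=54.5579 → 55.0549 [stop]  node(6,1) S=94.5233 payoff=42.6067 vs cont=42.1097 → 42.6067 [stop]  node(6,2) S=108.8595 payoff=28.2705 vs cont=27.7735 → 28.2705 [stop]  node(6,3) S=125.3700 payoff=11.7600 vs cont=12.8706 → 12.8706 [wait]  node(6,4) S=144.3847 payoff=0.0000 vs cont=2.8250 → 2.8250 [wait]  node(6,5) S=166.2833 payoff=0.0000 vs cont=0.0000 → 0.0000 [wait]  node(6,6) S=191.5032 payoff=0.0000 vs cont=0.0000 → 0.0000 [wait]  ⇒ S*(6)=108.8595
t_5: node(5,0) S=88.0795 payoff=49.0505 vs cont=48.5534 → 49.0505 [stop]  node(5,1) S=101.4384 payoff=35.6916 vs cont=35.1945 → 35.6916 [stop]  node(5,2) S=116.8234 payoff=20.3066 vs cont=20.3718 → 20.3718 [wait]  node(5,3) S=134.5418 payoff=2.5882 vs cont=7.7383 → 7.7383 [wait]  node(5,4) S=154.9476 payoff=0.0000 vs cont=1.3846 → 1.3846 [wait]  node(5,5) S=178.4483 payoff=0.0000 vs cont=0.0000 → 0.0000 [wait]  ⇒ S*(5)=101.4384
t_4: node(4,0) S=94.5233 payoff=42.6067 vs cont=42.1097 → 42.6067 [stop]  node(4,1) S=108.8595 payoff=28.2705 vs cont=27.8065 → 28.2705 [stop]  node(4,2) S=125.3700 payoff=11.7600 vs cont=13.9022 → 13.9022 [wait]  node(4,3) S=144.3847 payoff=0.0000 vs cont=4.4937 → 4.4937 [wait]  node(4,4) S=166.2833 payoff=0.0000 vs cont=0.6786 → 0.6786 [wait]  ⇒ S*(4)=108.8595
t_3: node(3,0) S=101.4384 payoff=35.6916 vs cont=35.1945 → 35.6916 [stop]  node(3,1) S=116.8234 payoff=20.3066 vs cont=20.8940 → 20.8940 [wait]  node(3,2) S=134.5418 payoff=2.5882 vs cont=9.0887 → 9.0887 [wait]  node(3,3) S=154.9476 payoff=0.0000 vs cont=2.5460 → 2.5460 [wait]  ⇒ S*(3)=101.4384
t_2: node(2,0) S=108.8595 payoff=28.2705 vs cont=28.0709 → 28.2705 [stop]  node(2,1) S=125.3700 payoff=11.7600 vs cont=14.8418 → 14.8418 [wait]  node(2,2) S=144.3847 payoff=0.0000 vs cont=5.7435 → 5.7435 [wait]  ⇒ S*(2)=108.8595
t_1: node(1,0) S=116.8234 payoff=20.3066 vs cont=21.3697 → 21.3697 [wait]  node(1,1) S=134.5418 payoff=2.5882 vs cont=10.1819 → 10.1819 [wait]  ⇒ S*(1)=-
t_0: node(0,0) S=125.3700 payoff=11.7600 vs cont=15.6284 → 15.6284 [wait]  ⇒ S*(0)=-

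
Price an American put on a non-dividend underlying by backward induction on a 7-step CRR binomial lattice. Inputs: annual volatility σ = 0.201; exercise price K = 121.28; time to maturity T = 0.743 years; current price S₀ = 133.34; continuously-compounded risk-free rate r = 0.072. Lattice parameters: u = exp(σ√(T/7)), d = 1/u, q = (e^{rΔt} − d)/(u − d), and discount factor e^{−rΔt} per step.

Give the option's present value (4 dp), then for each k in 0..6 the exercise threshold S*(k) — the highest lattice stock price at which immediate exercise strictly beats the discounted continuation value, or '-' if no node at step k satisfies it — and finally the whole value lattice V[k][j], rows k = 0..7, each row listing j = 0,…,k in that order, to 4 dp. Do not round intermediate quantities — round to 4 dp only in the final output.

price = 2.5276
boundary = - - - - 102.6128 109.5573 102.6128
tree:
2.5276
4.3932 0.9880
7.4124 1.9058 0.2270
12.0476 3.6031 0.4995 0.0000
18.6672 6.6282 1.0995 0.0000 0.0000
25.1715 11.7227 2.4199 0.0000 0.0000 0.0000
31.2635 18.6672 5.3262 0.0000 0.0000 0.0000 0.0000
36.9694 25.1715 11.7227 0.0000 0.0000 0.0000 0.0000 0.0000

params: Δt=0.10614 u=1.06768 d=0.93661 q=0.54217 e^(-rΔt)=0.99239
t_7 payoffs: 36.9694 25.1715 11.7227 0.0000 0.0000 0.0000 0.0000 0.0000
t_6: node(6,0) S=90.0165 payoff=31.2635 vs cont=30.3402 → 31.2635 [stop]  node(6,1) S=102.6128 payoff=18.6672 vs cont=17.7439 → 18.6672 [stop]  node(6,2) S=116.9717 payoff=4.3083 vs cont=5.3262 → 5.3262 [wait]  node(6,3) S=133.3400 payoff=0.0000 vs cont=0.0000 → 0.0000 [wait]  node(6,4) S=151.9987 payoff=0.0000 vs cont=0.0000 → 0.0000 [wait]  node(6,5) S=173.2684 payoff=0.0000 vs cont=0.0000 → 0.0000 [wait]  node(6,6) S=197.5145 payoff=0.0000 vs cont=0.0000 → 0.0000 [wait]  ⇒ S*(6)=102.6128
t_5: node(5,0) S=96.1085 payoff=25.1715 vs cont=24.2482 → 25.1715 [stop]  node(5,1) S=109.5573 payoff=11.7227 vs cont=11.3471 → 11.7227 [stop]  node(5,2) S=124.8880 payoff=0.0000 vs cont=2.4199 → 2.4199 [wait]  node(5,3) S=142.3640 payoff=0.0000 vs cont=0.0000 → 0.0000 [wait]  node(5,4) S=162.2855 payoff=0.0000 vs cont=0.0000 → 0.0000 [wait]  node(5,5) S=184.9947 payoff=0.0000 vs cont=0.0000 → 0.0000 [wait]  ⇒ S*(5)=109.5573
t_4: node(4,0) S=102.6128 payoff=18.6672 vs cont=17.7439 → 18.6672 [stop]  node(4,1) S=116.9717 payoff=4.3083 vs cont=6.6282 → 6.6282 [wait]  node(4,2) S=133.3400 payoff=0.0000 vs cont=1.0995 → 1.0995 [wait]  node(4,3) S=151.9987 payoff=0.0000 vs cont=0.0000 → 0.0000 [wait]  node(4,4) S=173.2684 payoff=0.0000 vs cont=0.0000 → 0.0000 [wait]  ⇒ S*(4)=102.6128
t_3: node(3,0) S=109.5573 payoff=11.7227 vs cont=12.0476 → 12.0476 [wait]  node(3,1) S=124.8880 payoff=0.0000 vs cont=3.6031 → 3.6031 [wait]  node(3,2) S=142.3640 payoff=0.0000 vs cont=0.4995 → 0.4995 [wait]  node(3,3) S=162.2855 payoff=0.0000 vs cont=0.0000 → 0.0000 [wait]  ⇒ S*(3)=-
t_2: node(2,0) S=116.9717 payoff=4.3083 vs cont=7.4124 → 7.4124 [wait]  node(2,1) S=133.3400 payoff=0.0000 vs cont=1.9058 → 1.9058 [wait]  node(2,2) S=151.9987 payoff=0.0000 vs cont=0.2270 → 0.2270 [wait]  ⇒ S*(2)=-
t_1: node(1,0) S=124.8880 payoff=0.0000 vs cont=4.3932 → 4.3932 [wait]  node(1,1) S=142.3640 payoff=0.0000 vs cont=0.9880 → 0.9880 [wait]  ⇒ S*(1)=-
t_0: node(0,0) S=133.3400 payoff=0.0000 vs cont=2.5276 → 2.5276 [wait]  ⇒ S*(0)=-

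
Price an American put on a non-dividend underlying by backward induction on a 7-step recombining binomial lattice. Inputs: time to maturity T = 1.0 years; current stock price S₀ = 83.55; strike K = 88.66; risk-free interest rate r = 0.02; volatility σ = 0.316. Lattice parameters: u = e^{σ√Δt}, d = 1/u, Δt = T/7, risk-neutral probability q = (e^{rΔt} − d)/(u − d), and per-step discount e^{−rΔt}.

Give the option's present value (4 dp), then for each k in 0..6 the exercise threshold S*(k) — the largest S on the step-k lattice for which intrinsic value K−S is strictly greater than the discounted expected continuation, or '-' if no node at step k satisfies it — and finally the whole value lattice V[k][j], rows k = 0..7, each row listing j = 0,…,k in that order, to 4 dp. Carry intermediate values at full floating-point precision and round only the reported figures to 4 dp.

Δt=0.14286  u=1.12686  d=0.88742  q=0.48213  discount=0.99715
step 7 (expiry): payoffs max(K−S,0) = 52.4481 42.6775 30.2706 14.5160 0.0000 0.0000 0.0000 0.0000
step 6: (k=6,j=0): S=40.8058, (K−S)⁺=47.8542, hold=47.6012 ⇒ V=47.8542 exercise | (k=6,j=1): S=51.8160, (K−S)⁺=36.8440, hold=36.5911 ⇒ V=36.8440 exercise | (k=6,j=2): S=65.7968, (K−S)⁺=22.8632, hold=22.6102 ⇒ V=22.8632 exercise | (k=6,j=3): S=83.5500, (K−S)⁺=5.1100, hold=7.4960 ⇒ V=7.4960 continue | (k=6,j=4): S=106.0933, (K−S)⁺=0.0000, hold=0.0000 ⇒ V=0.0000 continue | (k=6,j=5): S=134.7192, (K−S)⁺=0.0000, hold=0.0000 ⇒ V=0.0000 continue | (k=6,j=6): S=171.0688, (K−S)⁺=0.0000, hold=0.0000 ⇒ V=0.0000 continue  boundary S*=65.7968
step 5: (k=5,j=0): S=45.9825, (K−S)⁺=42.6775, hold=42.4245 ⇒ V=42.6775 exercise | (k=5,j=1): S=58.3894, (K−S)⁺=30.2706, hold=30.0176 ⇒ V=30.2706 exercise | (k=5,j=2): S=74.1440, (K−S)⁺=14.5160, hold=15.4102 ⇒ V=15.4102 continue | (k=5,j=3): S=94.1493, (K−S)⁺=0.0000, hold=3.8709 ⇒ V=3.8709 continue | (k=5,j=4): S=119.5525, (K−S)⁺=0.0000, hold=0.0000 ⇒ V=0.0000 continue | (k=5,j=5): S=151.8099, (K−S)⁺=0.0000, hold=0.0000 ⇒ V=0.0000 continue  boundary S*=58.3894
step 4: (k=4,j=0): S=51.8160, (K−S)⁺=36.8440, hold=36.5911 ⇒ V=36.8440 exercise | (k=4,j=1): S=65.7968, (K−S)⁺=22.8632, hold=23.0401 ⇒ V=23.0401 continue | (k=4,j=2): S=83.5500, (K−S)⁺=5.1100, hold=9.8187 ⇒ V=9.8187 continue | (k=4,j=3): S=106.0933, (K−S)⁺=0.0000, hold=1.9989 ⇒ V=1.9989 continue | (k=4,j=4): S=134.7192, (K−S)⁺=0.0000, hold=0.0000 ⇒ V=0.0000 continue  boundary S*=51.8160
step 3: (k=3,j=0): S=58.3894, (K−S)⁺=30.2706, hold=30.1027 ⇒ V=30.2706 exercise | (k=3,j=1): S=74.1440, (K−S)⁺=14.5160, hold=16.6182 ⇒ V=16.6182 continue | (k=3,j=2): S=94.1493, (K−S)⁺=0.0000, hold=6.0313 ⇒ V=6.0313 continue | (k=3,j=3): S=119.5525, (K−S)⁺=0.0000, hold=1.0322 ⇒ V=1.0322 continue  boundary S*=58.3894
step 2: (k=2,j=0): S=65.7968, (K−S)⁺=22.8632, hold=23.6208 ⇒ V=23.6208 continue | (k=2,j=1): S=83.5500, (K−S)⁺=5.1100, hold=11.4811 ⇒ V=11.4811 continue | (k=2,j=2): S=106.0933, (K−S)⁺=0.0000, hold=3.6108 ⇒ V=3.6108 continue  boundary S*=-
step 1: (k=1,j=0): S=74.1440, (K−S)⁺=14.5160, hold=17.7173 ⇒ V=17.7173 continue | (k=1,j=1): S=94.1493, (K−S)⁺=0.0000, hold=7.6647 ⇒ V=7.6647 continue  boundary S*=-
step 0: (k=0,j=0): S=83.5500, (K−S)⁺=5.1100, hold=12.8340 ⇒ V=12.8340 continue  boundary S*=-

price = 12.8340
boundary = - - - 58.3894 51.8160 58.3894 65.7968
tree:
12.8340
17.7173 7.6647
23.6208 11.4811 3.6108
30.2706 16.6182 6.0313 1.0322
36.8440 23.0401 9.8187 1.9989 0.0000
42.6775 30.2706 15.4102 3.8709 0.0000 0.0000
47.8542 36.8440 22.8632 7.4960 0.0000 0.0000 0.0000
52.4481 42.6775 30.2706 14.5160 0.0000 0.0000 0.0000 0.0000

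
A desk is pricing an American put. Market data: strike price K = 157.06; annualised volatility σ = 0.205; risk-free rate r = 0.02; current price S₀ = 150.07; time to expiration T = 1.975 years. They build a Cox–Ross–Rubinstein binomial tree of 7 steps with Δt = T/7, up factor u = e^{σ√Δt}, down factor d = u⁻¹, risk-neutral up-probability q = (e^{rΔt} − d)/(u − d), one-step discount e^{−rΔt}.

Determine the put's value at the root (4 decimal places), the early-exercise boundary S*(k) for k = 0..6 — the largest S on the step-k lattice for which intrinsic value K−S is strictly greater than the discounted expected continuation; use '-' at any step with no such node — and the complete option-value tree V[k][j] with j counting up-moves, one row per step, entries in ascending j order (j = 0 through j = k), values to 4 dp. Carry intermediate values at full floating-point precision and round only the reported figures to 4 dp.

Δt=0.28214, u=1.11504, d=0.89683, q=0.49874, disc=e^(-rΔt)=0.99437
k=7 terminal: V=max(K-S,0) → 87.0337 69.9953 48.8113 22.4729 0.0000 0.0000 0.0000 0.0000
k=6: j=0 S=78.0821 intr=78.9779 cont=78.0941 V=78.9779[EX]; j=1 S=97.0806 intr=59.9794 cont=59.0956 V=59.9794[EX]; j=2 S=120.7016 intr=36.3584 cont=35.4746 V=36.3584[EX]; j=3 S=150.0700 intr=6.9900 cont=11.2014 V=11.2014[hold]; j=4 S=186.5841 intr=0.0000 cont=0.0000 V=0.0000[hold]; j=5 S=231.9826 intr=0.0000 cont=0.0000 V=0.0000[hold]; j=6 S=288.4271 intr=0.0000 cont=0.0000 V=0.0000[hold]  S*(6)=120.7016
k=5: j=0 S=87.0647 intr=69.9953 cont=69.1115 V=69.9953[EX]; j=1 S=108.2487 intr=48.8113 cont=47.9275 V=48.8113[EX]; j=2 S=134.5871 intr=22.4729 cont=23.6777 V=23.6777[hold]; j=3 S=167.3340 intr=0.0000 cont=5.5833 V=5.5833[hold]; j=4 S=208.0487 intr=0.0000 cont=0.0000 V=0.0000[hold]; j=5 S=258.6698 intr=0.0000 cont=0.0000 V=0.0000[hold]  S*(5)=108.2487
k=4: j=0 S=97.0806 intr=59.9794 cont=59.0956 V=59.9794[EX]; j=1 S=120.7016 intr=36.3584 cont=36.0721 V=36.3584[EX]; j=2 S=150.0700 intr=6.9900 cont=14.5709 V=14.5709[hold]; j=3 S=186.5841 intr=0.0000 cont=2.7829 V=2.7829[hold]; j=4 S=231.9826 intr=0.0000 cont=0.0000 V=0.0000[hold]  S*(4)=120.7016
k=3: j=0 S=108.2487 intr=48.8113 cont=47.9275 V=48.8113[EX]; j=1 S=134.5871 intr=22.4729 cont=25.3487 V=25.3487[hold]; j=2 S=167.3340 intr=0.0000 cont=8.6429 V=8.6429[hold]; j=3 S=208.0487 intr=0.0000 cont=1.3871 V=1.3871[hold]  S*(3)=108.2487
k=2: j=0 S=120.7016 intr=36.3584 cont=36.9008 V=36.9008[hold]; j=1 S=150.0700 intr=6.9900 cont=16.9211 V=16.9211[hold]; j=2 S=186.5841 intr=0.0000 cont=4.9959 V=4.9959[hold]  S*(2)=-
k=1: j=0 S=134.5871 intr=22.4729 cont=26.7846 V=26.7846[hold]; j=1 S=167.3340 intr=0.0000 cont=10.9118 V=10.9118[hold]  S*(1)=-
k=0: j=0 S=150.0700 intr=6.9900 cont=18.7621 V=18.7621[hold]  S*(0)=-

price = 18.7621
boundary = - - - 108.2487 120.7016 108.2487 120.7016
tree:
18.7621
26.7846 10.9118
36.9008 16.9211 4.9959
48.8113 25.3487 8.6429 1.3871
59.9794 36.3584 14.5709 2.7829 0.0000
69.9953 48.8113 23.6777 5.5833 0.0000 0.0000
78.9779 59.9794 36.3584 11.2014 0.0000 0.0000 0.0000
87.0337 69.9953 48.8113 22.4729 0.0000 0.0000 0.0000 0.0000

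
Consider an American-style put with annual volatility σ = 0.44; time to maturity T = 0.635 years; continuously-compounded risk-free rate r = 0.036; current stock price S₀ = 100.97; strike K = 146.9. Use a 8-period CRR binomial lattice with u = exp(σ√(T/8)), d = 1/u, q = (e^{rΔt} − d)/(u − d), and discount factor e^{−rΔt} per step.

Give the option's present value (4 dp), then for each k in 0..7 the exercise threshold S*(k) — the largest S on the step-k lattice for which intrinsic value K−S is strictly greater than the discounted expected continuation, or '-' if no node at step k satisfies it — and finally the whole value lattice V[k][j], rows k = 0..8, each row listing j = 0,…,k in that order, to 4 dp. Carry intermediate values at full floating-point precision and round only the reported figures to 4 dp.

price = 47.5192
boundary = - - 78.7987 89.1981 78.7987 89.1981 100.9700 114.2955
tree:
47.5192
57.7201 36.7760
68.1013 46.8426 26.1139
77.2883 57.7019 35.3838 16.2496
85.4042 68.1013 46.1632 23.9430 8.0305
92.5739 77.2883 57.7019 33.9660 13.2518 2.4346
98.9077 85.4042 68.1013 45.9300 21.2363 4.7004 0.0000
104.5030 92.5739 77.2883 57.7019 32.6045 9.0748 0.0000 0.0000
109.4460 98.9077 85.4042 68.1013 45.9300 17.5204 0.0000 0.0000 0.0000

Δt=0.07938  u=1.13197  d=0.88341  q=0.48056  discount=0.99715
step 8 (expiry): payoffs max(K−S,0) = 109.4460 98.9077 85.4042 68.1013 45.9300 17.5204 0.0000 0.0000 0.0000
step 7: (k=7,j=0): S=42.3970, (K−S)⁺=104.5030, hold=104.0838 ⇒ V=104.5030 exercise | (k=7,j=1): S=54.3261, (K−S)⁺=92.5739, hold=92.1547 ⇒ V=92.5739 exercise | (k=7,j=2): S=69.6117, (K−S)⁺=77.2883, hold=76.8692 ⇒ V=77.2883 exercise | (k=7,j=3): S=89.1981, (K−S)⁺=57.7019, hold=57.2827 ⇒ V=57.7019 exercise | (k=7,j=4): S=114.2955, (K−S)⁺=32.6045, hold=32.1853 ⇒ V=32.6045 exercise | (k=7,j=5): S=146.4545, (K−S)⁺=0.4455, hold=9.0748 ⇒ V=9.0748 continue | (k=7,j=6): S=187.6619, (K−S)⁺=0.0000, hold=0.0000 ⇒ V=0.0000 continue | (k=7,j=7): S=240.4638, (K−S)⁺=0.0000, hold=0.0000 ⇒ V=0.0000 continue  boundary S*=114.2955
step 6: (k=6,j=0): S=47.9923, (K−S)⁺=98.9077, hold=98.4885 ⇒ V=98.9077 exercise | (k=6,j=1): S=61.4958, (K−S)⁺=85.4042, hold=84.9850 ⇒ V=85.4042 exercise | (k=6,j=2): S=78.7987, (K−S)⁺=68.1013, hold=67.6822 ⇒ V=68.1013 exercise | (k=6,j=3): S=100.9700, (K−S)⁺=45.9300, hold=45.5108 ⇒ V=45.9300 exercise | (k=6,j=4): S=129.3796, (K−S)⁺=17.5204, hold=21.2363 ⇒ V=21.2363 continue | (k=6,j=5): S=165.7828, (K−S)⁺=0.0000, hold=4.7004 ⇒ V=4.7004 continue | (k=6,j=6): S=212.4285, (K−S)⁺=0.0000, hold=0.0000 ⇒ V=0.0000 continue  boundary S*=100.9700
step 5: (k=5,j=0): S=54.3261, (K−S)⁺=92.5739, hold=92.1547 ⇒ V=92.5739 exercise | (k=5,j=1): S=69.6117, (K−S)⁺=77.2883, hold=76.8692 ⇒ V=77.2883 exercise | (k=5,j=2): S=89.1981, (K−S)⁺=57.7019, hold=57.2827 ⇒ V=57.7019 exercise | (k=5,j=3): S=114.2955, (K−S)⁺=32.6045, hold=33.9660 ⇒ V=33.9660 continue | (k=5,j=4): S=146.4545, (K−S)⁺=0.4455, hold=13.2518 ⇒ V=13.2518 continue | (k=5,j=5): S=187.6619, (K−S)⁺=0.0000, hold=2.4346 ⇒ V=2.4346 continue  boundary S*=89.1981
step 4: (k=4,j=0): S=61.4958, (K−S)⁺=85.4042, hold=84.9850 ⇒ V=85.4042 exercise | (k=4,j=1): S=78.7987, (K−S)⁺=68.1013, hold=67.6822 ⇒ V=68.1013 exercise | (k=4,j=2): S=100.9700, (K−S)⁺=45.9300, hold=46.1632 ⇒ V=46.1632 continue | (k=4,j=3): S=129.3796, (K−S)⁺=17.5204, hold=23.9430 ⇒ V=23.9430 continue | (k=4,j=4): S=165.7828, (K−S)⁺=0.0000, hold=8.0305 ⇒ V=8.0305 continue  boundary S*=78.7987
step 3: (k=3,j=0): S=69.6117, (K−S)⁺=77.2883, hold=76.8692 ⇒ V=77.2883 exercise | (k=3,j=1): S=89.1981, (K−S)⁺=57.7019, hold=57.3945 ⇒ V=57.7019 exercise | (k=3,j=2): S=114.2955, (K−S)⁺=32.6045, hold=35.3838 ⇒ V=35.3838 continue | (k=3,j=3): S=146.4545, (K−S)⁺=0.4455, hold=16.2496 ⇒ V=16.2496 continue  boundary S*=89.1981
step 2: (k=2,j=0): S=78.7987, (K−S)⁺=68.1013, hold=67.6822 ⇒ V=68.1013 exercise | (k=2,j=1): S=100.9700, (K−S)⁺=45.9300, hold=46.8426 ⇒ V=46.8426 continue | (k=2,j=2): S=129.3796, (K−S)⁺=17.5204, hold=26.1139 ⇒ V=26.1139 continue  boundary S*=78.7987
step 1: (k=1,j=0): S=89.1981, (K−S)⁺=57.7019, hold=57.7201 ⇒ V=57.7201 continue | (k=1,j=1): S=114.2955, (K−S)⁺=32.6045, hold=36.7760 ⇒ V=36.7760 continue  boundary S*=-
step 0: (k=0,j=0): S=100.9700, (K−S)⁺=45.9300, hold=47.5192 ⇒ V=47.5192 continue  boundary S*=-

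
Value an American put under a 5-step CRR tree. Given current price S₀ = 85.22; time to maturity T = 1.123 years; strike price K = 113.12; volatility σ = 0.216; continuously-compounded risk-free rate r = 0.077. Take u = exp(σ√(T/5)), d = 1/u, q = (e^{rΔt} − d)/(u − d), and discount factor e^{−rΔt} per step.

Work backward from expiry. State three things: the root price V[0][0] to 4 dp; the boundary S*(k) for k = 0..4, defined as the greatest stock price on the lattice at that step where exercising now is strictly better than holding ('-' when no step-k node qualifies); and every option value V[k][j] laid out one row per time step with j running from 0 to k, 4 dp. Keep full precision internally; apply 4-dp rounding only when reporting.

price = 27.9000
boundary = 85.2200 94.4058 85.2200 94.4058 104.5818
tree:
27.9000
36.1920 18.7142
43.6772 27.9000 10.1353
50.4341 36.1920 18.7142 3.6967
56.5336 43.6772 27.9000 8.5382 0.0000
62.0395 50.4341 36.1920 18.7142 0.0000 0.0000

Δt=0.22460  u=1.10779  d=0.90270  q=0.55949  discount=0.98285
step 5 (expiry): payoffs max(K−S,0) = 62.0395 50.4341 36.1920 18.7142 0.0000 0.0000
step 4: (k=4,j=0): S=56.5864, (K−S)⁺=56.5336, hold=54.5941 ⇒ V=56.5336 exercise | (k=4,j=1): S=69.4428, (K−S)⁺=43.6772, hold=41.7377 ⇒ V=43.6772 exercise | (k=4,j=2): S=85.2200, (K−S)⁺=27.9000, hold=25.9605 ⇒ V=27.9000 exercise | (k=4,j=3): S=104.5818, (K−S)⁺=8.5382, hold=8.1025 ⇒ V=8.5382 exercise | (k=4,j=4): S=128.3426, (K−S)⁺=0.0000, hold=0.0000 ⇒ V=0.0000 continue  boundary S*=104.5818
step 3: (k=3,j=0): S=62.6859, (K−S)⁺=50.4341, hold=48.4946 ⇒ V=50.4341 exercise | (k=3,j=1): S=76.9280, (K−S)⁺=36.1920, hold=34.2525 ⇒ V=36.1920 exercise | (k=3,j=2): S=94.4058, (K−S)⁺=18.7142, hold=16.7747 ⇒ V=18.7142 exercise | (k=3,j=3): S=115.8546, (K−S)⁺=0.0000, hold=3.6967 ⇒ V=3.6967 continue  boundary S*=94.4058
step 2: (k=2,j=0): S=69.4428, (K−S)⁺=43.6772, hold=41.7377 ⇒ V=43.6772 exercise | (k=2,j=1): S=85.2200, (K−S)⁺=27.9000, hold=25.9605 ⇒ V=27.9000 exercise | (k=2,j=2): S=104.5818, (K−S)⁺=8.5382, hold=10.1353 ⇒ V=10.1353 continue  boundary S*=85.2200
step 1: (k=1,j=0): S=76.9280, (K−S)⁺=36.1920, hold=34.2525 ⇒ V=36.1920 exercise | (k=1,j=1): S=94.4058, (K−S)⁺=18.7142, hold=17.6529 ⇒ V=18.7142 exercise  boundary S*=94.4058
step 0: (k=0,j=0): S=85.2200, (K−S)⁺=27.9000, hold=25.9605 ⇒ V=27.9000 exercise  boundary S*=85.2200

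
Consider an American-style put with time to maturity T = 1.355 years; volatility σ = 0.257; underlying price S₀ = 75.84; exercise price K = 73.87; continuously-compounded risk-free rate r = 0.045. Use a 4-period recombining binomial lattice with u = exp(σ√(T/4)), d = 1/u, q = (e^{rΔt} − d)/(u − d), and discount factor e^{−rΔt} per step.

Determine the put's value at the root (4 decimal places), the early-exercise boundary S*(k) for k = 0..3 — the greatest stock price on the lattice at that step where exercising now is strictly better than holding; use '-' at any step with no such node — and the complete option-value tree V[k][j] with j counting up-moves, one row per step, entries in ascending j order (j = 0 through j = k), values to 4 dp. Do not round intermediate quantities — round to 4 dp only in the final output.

Δt=0.33875  u=1.16135  d=0.86107  q=0.51383  discount=0.98487
step 4 (expiry): payoffs max(K−S,0) = 32.1781 17.6391 0.0000 0.0000 0.0000
step 3: (k=3,j=0): S=48.4187, (K−S)⁺=25.4513, hold=24.3338 ⇒ V=25.4513 exercise | (k=3,j=1): S=65.3035, (K−S)⁺=8.5665, hold=8.4459 ⇒ V=8.5665 exercise | (k=3,j=2): S=88.0765, (K−S)⁺=0.0000, hold=0.0000 ⇒ V=0.0000 continue | (k=3,j=3): S=118.7909, (K−S)⁺=0.0000, hold=0.0000 ⇒ V=0.0000 continue  boundary S*=65.3035
step 2: (k=2,j=0): S=56.2309, (K−S)⁺=17.6391, hold=16.5216 ⇒ V=17.6391 exercise | (k=2,j=1): S=75.8400, (K−S)⁺=0.0000, hold=4.1018 ⇒ V=4.1018 continue | (k=2,j=2): S=102.2873, (K−S)⁺=0.0000, hold=0.0000 ⇒ V=0.0000 continue  boundary S*=56.2309
step 1: (k=1,j=0): S=65.3035, (K−S)⁺=8.5665, hold=10.5216 ⇒ V=10.5216 continue | (k=1,j=1): S=88.0765, (K−S)⁺=0.0000, hold=1.9640 ⇒ V=1.9640 continue  boundary S*=-
step 0: (k=0,j=0): S=75.8400, (K−S)⁺=0.0000, hold=6.0318 ⇒ V=6.0318 continue  boundary S*=-

price = 6.0318
boundary = - - 56.2309 65.3035
tree:
6.0318
10.5216 1.9640
17.6391 4.1018 0.0000
25.4513 8.5665 0.0000 0.0000
32.1781 17.6391 0.0000 0.0000 0.0000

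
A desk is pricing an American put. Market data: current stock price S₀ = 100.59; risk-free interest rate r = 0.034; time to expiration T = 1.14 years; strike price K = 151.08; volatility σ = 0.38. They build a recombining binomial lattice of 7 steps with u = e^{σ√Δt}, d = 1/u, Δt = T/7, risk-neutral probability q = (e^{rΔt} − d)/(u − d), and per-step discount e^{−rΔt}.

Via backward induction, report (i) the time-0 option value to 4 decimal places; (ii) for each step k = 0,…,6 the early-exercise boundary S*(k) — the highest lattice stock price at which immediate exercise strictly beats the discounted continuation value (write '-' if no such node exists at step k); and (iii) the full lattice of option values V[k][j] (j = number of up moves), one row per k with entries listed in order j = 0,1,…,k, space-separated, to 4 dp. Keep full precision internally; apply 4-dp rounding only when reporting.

price = 51.9240
boundary = - 86.2890 74.0211 86.2890 100.5900 86.2890 100.5900
tree:
51.9240
64.7910 38.5729
77.0589 51.0259 25.5161
87.5826 64.7910 36.6904 13.6948
96.6101 77.0589 50.4900 22.1518 4.6831
104.3542 87.5826 64.7910 34.4693 9.0519 0.0000
110.9973 96.6101 77.0589 50.4900 17.4964 0.0000 0.0000
116.6959 104.3542 87.5826 64.7910 33.8188 0.0000 0.0000 0.0000

Δt=0.16286, u=1.16573, d=0.85783, q=0.47977, disc=e^(-rΔt)=0.99448
k=7 terminal: V=max(K-S,0) → 116.6959 104.3542 87.5826 64.7910 33.8188 0.0000 0.0000 0.0000
k=6: j=0 S=40.0827 intr=110.9973 cont=110.1630 V=110.9973[EX]; j=1 S=54.4699 intr=96.6101 cont=95.7759 V=96.6101[EX]; j=2 S=74.0211 intr=77.0589 cont=76.2246 V=77.0589[EX]; j=3 S=100.5900 intr=50.4900 cont=49.6558 V=50.4900[EX]; j=4 S=136.6954 intr=14.3846 cont=17.4964 V=17.4964[hold]; j=5 S=185.7603 intr=0.0000 cont=0.0000 V=0.0000[hold]; j=6 S=252.4365 intr=0.0000 cont=0.0000 V=0.0000[hold]  S*(6)=100.5900
k=5: j=0 S=46.7258 intr=104.3542 cont=103.5199 V=104.3542[EX]; j=1 S=63.4974 intr=87.5826 cont=86.7483 V=87.5826[EX]; j=2 S=86.2890 intr=64.7910 cont=63.9568 V=64.7910[EX]; j=3 S=117.2612 intr=33.8188 cont=34.4693 V=34.4693[hold]; j=4 S=159.3505 intr=0.0000 cont=9.0519 V=9.0519[hold]; j=5 S=216.5472 intr=0.0000 cont=0.0000 V=0.0000[hold]  S*(5)=86.2890
k=4: j=0 S=54.4699 intr=96.6101 cont=95.7759 V=96.6101[EX]; j=1 S=74.0211 intr=77.0589 cont=76.2246 V=77.0589[EX]; j=2 S=100.5900 intr=50.4900 cont=49.9661 V=50.4900[EX]; j=3 S=136.6954 intr=14.3846 cont=22.1518 V=22.1518[hold]; j=4 S=185.7603 intr=0.0000 cont=4.6831 V=4.6831[hold]  S*(4)=100.5900
k=3: j=0 S=63.4974 intr=87.5826 cont=86.7483 V=87.5826[EX]; j=1 S=86.2890 intr=64.7910 cont=63.9568 V=64.7910[EX]; j=2 S=117.2612 intr=33.8188 cont=36.6904 V=36.6904[hold]; j=3 S=159.3505 intr=0.0000 cont=13.6948 V=13.6948[hold]  S*(3)=86.2890
k=2: j=0 S=74.0211 intr=77.0589 cont=76.2246 V=77.0589[EX]; j=1 S=100.5900 intr=50.4900 cont=51.0259 V=51.0259[hold]; j=2 S=136.6954 intr=14.3846 cont=25.5161 V=25.5161[hold]  S*(2)=74.0211
k=1: j=0 S=86.2890 intr=64.7910 cont=64.2125 V=64.7910[EX]; j=1 S=117.2612 intr=33.8188 cont=38.5729 V=38.5729[hold]  S*(1)=86.2890
k=0: j=0 S=100.5900 intr=50.4900 cont=51.9240 V=51.9240[hold]  S*(0)=-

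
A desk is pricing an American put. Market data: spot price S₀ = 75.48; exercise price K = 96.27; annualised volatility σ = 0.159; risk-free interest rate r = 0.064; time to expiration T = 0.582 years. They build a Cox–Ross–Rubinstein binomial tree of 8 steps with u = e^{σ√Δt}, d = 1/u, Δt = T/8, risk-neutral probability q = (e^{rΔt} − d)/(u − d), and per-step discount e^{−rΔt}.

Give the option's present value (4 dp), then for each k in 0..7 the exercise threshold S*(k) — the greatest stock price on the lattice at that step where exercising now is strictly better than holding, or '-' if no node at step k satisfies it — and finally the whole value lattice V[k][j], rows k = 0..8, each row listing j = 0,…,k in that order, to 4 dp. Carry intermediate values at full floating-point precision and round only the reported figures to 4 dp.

params: Δt=0.07275 u=1.04382 d=0.95802 q=0.54367 e^(-rΔt)=0.99535
t_8 payoffs: 42.7111 37.9145 32.6884 26.9942 20.7900 14.0302 6.6650 0.0000 0.0000
t_7: node(7,0) S=55.9057 payoff=40.3643 vs cont=39.9171 → 40.3643 [stop]  node(7,1) S=60.9125 payoff=35.3575 vs cont=34.9103 → 35.3575 [stop]  node(7,2) S=66.3677 payoff=29.9023 vs cont=29.4551 → 29.9023 [stop]  node(7,3) S=72.3114 payoff=23.9586 vs cont=23.5114 → 23.9586 [stop]  node(7,4) S=78.7874 payoff=17.4826 vs cont=17.0354 → 17.4826 [stop]  node(7,5) S=85.8434 payoff=10.4266 vs cont=9.9794 → 10.4266 [stop]  node(7,6) S=93.5314 payoff=2.7386 vs cont=3.0273 → 3.0273 [wait]  node(7,7) S=101.9078 payoff=0.0000 vs cont=0.0000 → 0.0000 [wait]  ⇒ S*(7)=85.8434
t_6: node(6,0) S=58.3555 payoff=37.9145 vs cont=37.4674 → 37.9145 [stop]  node(6,1) S=63.5816 payoff=32.6884 vs cont=32.2412 → 32.6884 [stop]  node(6,2) S=69.2758 payoff=26.9942 vs cont=26.5470 → 26.9942 [stop]  node(6,3) S=75.4800 payoff=20.7900 vs cont=20.3428 → 20.7900 [stop]  node(6,4) S=82.2398 payoff=14.0302 vs cont=13.5830 → 14.0302 [stop]  node(6,5) S=89.6050 payoff=6.6650 vs cont=6.3740 → 6.6650 [stop]  node(6,6) S=97.6298 payoff=0.0000 vs cont=1.3750 → 1.3750 [wait]  ⇒ S*(6)=89.6050
t_5: node(5,0) S=60.9125 payoff=35.3575 vs cont=34.9103 → 35.3575 [stop]  node(5,1) S=66.3677 payoff=29.9023 vs cont=29.4551 → 29.9023 [stop]  node(5,2) S=72.3114 payoff=23.9586 vs cont=23.5114 → 23.9586 [stop]  node(5,3) S=78.7874 payoff=17.4826 vs cont=17.0354 → 17.4826 [stop]  node(5,4) S=85.8434 payoff=10.4266 vs cont=9.9794 → 10.4266 [stop]  node(5,5) S=93.5314 payoff=2.7386 vs cont=3.7714 → 3.7714 [wait]  ⇒ S*(5)=85.8434
t_4: node(4,0) S=63.5816 payoff=32.6884 vs cont=32.2412 → 32.6884 [stop]  node(4,1) S=69.2758 payoff=26.9942 vs cont=26.5470 → 26.9942 [stop]  node(4,2) S=75.4800 payoff=20.7900 vs cont=20.3428 → 20.7900 [stop]  node(4,3) S=82.2398 payoff=14.0302 vs cont=13.5830 → 14.0302 [stop]  node(4,4) S=89.6050 payoff=6.6650 vs cont=6.7767 → 6.7767 [wait]  ⇒ S*(4)=82.2398
t_3: node(3,0) S=66.3677 payoff=29.9023 vs cont=29.4551 → 29.9023 [stop]  node(3,1) S=72.3114 payoff=23.9586 vs cont=23.5114 → 23.9586 [stop]  node(3,2) S=78.7874 payoff=17.4826 vs cont=17.0354 → 17.4826 [stop]  node(3,3) S=85.8434 payoff=10.4266 vs cont=10.0398 → 10.4266 [stop]  ⇒ S*(3)=85.8434
t_2: node(2,0) S=69.2758 payoff=26.9942 vs cont=26.5470 → 26.9942 [stop]  node(2,1) S=75.4800 payoff=20.7900 vs cont=20.3428 → 20.7900 [stop]  node(2,2) S=82.2398 payoff=14.0302 vs cont=13.5830 → 14.0302 [stop]  ⇒ S*(2)=82.2398
t_1: node(1,0) S=72.3114 payoff=23.9586 vs cont=23.5114 → 23.9586 [stop]  node(1,1) S=78.7874 payoff=17.4826 vs cont=17.0354 → 17.4826 [stop]  ⇒ S*(1)=78.7874
t_0: node(0,0) S=75.4800 payoff=20.7900 vs cont=20.3428 → 20.7900 [stop]  ⇒ S*(0)=75.4800

price = 20.7900
boundary = 75.4800 78.7874 82.2398 85.8434 82.2398 85.8434 89.6050 85.8434
tree:
20.7900
23.9586 17.4826
26.9942 20.7900 14.0302
29.9023 23.9586 17.4826 10.4266
32.6884 26.9942 20.7900 14.0302 6.7767
35.3575 29.9023 23.9586 17.4826 10.4266 3.7714
37.9145 32.6884 26.9942 20.7900 14.0302 6.6650 1.3750
40.3643 35.3575 29.9023 23.9586 17.4826 10.4266 3.0273 0.0000
42.7111 37.9145 32.6884 26.9942 20.7900 14.0302 6.6650 0.0000 0.0000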